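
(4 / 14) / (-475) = -2 / 3325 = -0.00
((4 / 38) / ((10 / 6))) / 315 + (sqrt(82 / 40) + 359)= sqrt(205) / 10 + 3581027 / 9975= 360.43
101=101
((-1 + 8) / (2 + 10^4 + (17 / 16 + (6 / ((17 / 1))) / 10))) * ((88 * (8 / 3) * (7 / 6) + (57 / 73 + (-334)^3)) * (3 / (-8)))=4161505674310 / 425617521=9777.57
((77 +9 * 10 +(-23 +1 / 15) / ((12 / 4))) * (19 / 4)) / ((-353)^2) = 136249 / 22429620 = 0.01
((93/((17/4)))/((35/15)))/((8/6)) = 837/119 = 7.03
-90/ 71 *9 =-810/ 71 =-11.41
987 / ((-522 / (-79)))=25991 / 174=149.37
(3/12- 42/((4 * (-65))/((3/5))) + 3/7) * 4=3.10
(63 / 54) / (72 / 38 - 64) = -133 / 7080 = -0.02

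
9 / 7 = 1.29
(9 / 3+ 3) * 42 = 252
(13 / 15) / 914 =13 / 13710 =0.00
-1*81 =-81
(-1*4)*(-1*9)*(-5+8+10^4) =360108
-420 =-420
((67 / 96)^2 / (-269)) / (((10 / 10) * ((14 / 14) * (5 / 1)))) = -4489 / 12395520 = -0.00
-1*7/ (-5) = 7/ 5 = 1.40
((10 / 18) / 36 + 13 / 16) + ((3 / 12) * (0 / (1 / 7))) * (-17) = 1073 / 1296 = 0.83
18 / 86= 9 / 43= 0.21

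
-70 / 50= -7 / 5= -1.40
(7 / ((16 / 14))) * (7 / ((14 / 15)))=735 / 16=45.94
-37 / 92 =-0.40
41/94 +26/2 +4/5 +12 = 12331/470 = 26.24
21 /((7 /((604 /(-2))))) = -906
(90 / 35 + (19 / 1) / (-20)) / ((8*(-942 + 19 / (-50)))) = -1135 / 5277328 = -0.00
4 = 4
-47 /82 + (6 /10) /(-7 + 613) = -0.57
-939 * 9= -8451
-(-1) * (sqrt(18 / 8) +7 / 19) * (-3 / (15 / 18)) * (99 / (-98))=63261 / 9310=6.79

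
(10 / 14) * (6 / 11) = 30 / 77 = 0.39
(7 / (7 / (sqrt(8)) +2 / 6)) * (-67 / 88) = 1407 / 4763 - 29547 * sqrt(2) / 19052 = -1.90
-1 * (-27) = 27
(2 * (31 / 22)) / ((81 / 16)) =496 / 891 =0.56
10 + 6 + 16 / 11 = 192 / 11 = 17.45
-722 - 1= -723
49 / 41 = 1.20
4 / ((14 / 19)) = 38 / 7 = 5.43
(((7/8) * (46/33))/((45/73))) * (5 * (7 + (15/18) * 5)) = 787451/7128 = 110.47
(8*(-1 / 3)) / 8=-1 / 3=-0.33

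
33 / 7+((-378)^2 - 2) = 1000207 / 7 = 142886.71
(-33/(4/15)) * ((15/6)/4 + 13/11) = -7155/32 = -223.59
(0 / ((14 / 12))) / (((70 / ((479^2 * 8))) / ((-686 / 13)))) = 0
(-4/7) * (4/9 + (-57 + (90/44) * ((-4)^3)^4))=-13589522564/693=-19609700.67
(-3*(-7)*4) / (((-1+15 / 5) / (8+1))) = 378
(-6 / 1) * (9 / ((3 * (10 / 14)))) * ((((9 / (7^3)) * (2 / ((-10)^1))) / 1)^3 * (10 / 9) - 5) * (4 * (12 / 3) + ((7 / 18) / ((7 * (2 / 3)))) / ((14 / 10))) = 20413881596739 / 10088401750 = 2023.50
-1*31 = -31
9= 9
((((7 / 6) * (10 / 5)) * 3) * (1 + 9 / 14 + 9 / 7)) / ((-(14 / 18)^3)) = -29889 / 686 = -43.57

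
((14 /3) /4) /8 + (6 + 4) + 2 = 583 /48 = 12.15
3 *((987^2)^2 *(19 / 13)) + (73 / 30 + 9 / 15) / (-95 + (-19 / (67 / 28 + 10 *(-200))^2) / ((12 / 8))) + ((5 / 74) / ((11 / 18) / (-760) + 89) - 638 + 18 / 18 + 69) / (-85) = 369357901213985632401573332491136291 / 88766128709229318786010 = 4161022977851.04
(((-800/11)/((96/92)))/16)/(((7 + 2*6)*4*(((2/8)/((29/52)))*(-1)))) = 16675/130416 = 0.13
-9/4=-2.25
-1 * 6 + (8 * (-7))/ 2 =-34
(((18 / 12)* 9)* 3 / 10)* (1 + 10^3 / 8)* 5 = 5103 / 2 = 2551.50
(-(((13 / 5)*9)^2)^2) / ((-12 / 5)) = 62462907 / 500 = 124925.81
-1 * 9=-9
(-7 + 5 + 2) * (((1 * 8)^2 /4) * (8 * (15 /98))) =0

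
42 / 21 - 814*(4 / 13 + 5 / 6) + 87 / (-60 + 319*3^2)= -926.76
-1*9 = -9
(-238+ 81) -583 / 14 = -2781 / 14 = -198.64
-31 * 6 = -186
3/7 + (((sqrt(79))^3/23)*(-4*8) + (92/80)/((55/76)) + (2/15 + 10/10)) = 18197/5775 - 2528*sqrt(79)/23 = -973.78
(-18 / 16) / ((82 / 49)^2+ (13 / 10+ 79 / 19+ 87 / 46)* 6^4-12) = -47215665 / 399354816704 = -0.00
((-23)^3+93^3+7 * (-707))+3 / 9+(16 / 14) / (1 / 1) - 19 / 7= 16532035 / 21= 787239.76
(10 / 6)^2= 25 / 9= 2.78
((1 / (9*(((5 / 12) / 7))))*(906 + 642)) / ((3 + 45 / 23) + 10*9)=1978 / 65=30.43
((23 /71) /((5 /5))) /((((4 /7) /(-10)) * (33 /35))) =-28175 /4686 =-6.01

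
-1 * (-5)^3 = 125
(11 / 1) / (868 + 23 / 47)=517 / 40819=0.01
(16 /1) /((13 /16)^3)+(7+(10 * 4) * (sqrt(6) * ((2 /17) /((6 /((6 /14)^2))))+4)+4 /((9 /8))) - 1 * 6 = 120 * sqrt(6) /833+3843581 /19773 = 194.74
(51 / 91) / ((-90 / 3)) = -17 / 910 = -0.02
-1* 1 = -1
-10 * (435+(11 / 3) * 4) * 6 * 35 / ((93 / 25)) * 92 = -2171890000 / 93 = -23353655.91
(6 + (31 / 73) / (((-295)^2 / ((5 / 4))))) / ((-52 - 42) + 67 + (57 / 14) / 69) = -4909468151 / 22044302750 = -0.22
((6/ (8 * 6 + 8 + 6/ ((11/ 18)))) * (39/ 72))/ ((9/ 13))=1859/ 26064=0.07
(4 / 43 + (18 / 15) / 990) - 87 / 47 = -2929204 / 1667325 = -1.76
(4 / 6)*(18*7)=84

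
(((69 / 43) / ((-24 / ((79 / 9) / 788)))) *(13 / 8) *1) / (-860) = 23621 / 16784778240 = 0.00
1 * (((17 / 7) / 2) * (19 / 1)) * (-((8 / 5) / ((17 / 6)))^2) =-21888 / 2975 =-7.36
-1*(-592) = 592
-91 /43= -2.12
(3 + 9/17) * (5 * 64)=19200/17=1129.41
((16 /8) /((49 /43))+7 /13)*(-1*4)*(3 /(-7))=17532 /4459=3.93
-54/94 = -27/47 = -0.57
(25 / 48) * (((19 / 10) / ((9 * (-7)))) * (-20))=475 / 1512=0.31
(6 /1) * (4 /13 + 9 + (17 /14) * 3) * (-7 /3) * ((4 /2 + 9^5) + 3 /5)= -695923106 /65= -10706509.32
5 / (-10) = -1 / 2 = -0.50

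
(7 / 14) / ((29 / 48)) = 24 / 29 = 0.83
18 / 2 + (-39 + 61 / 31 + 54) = 805 / 31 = 25.97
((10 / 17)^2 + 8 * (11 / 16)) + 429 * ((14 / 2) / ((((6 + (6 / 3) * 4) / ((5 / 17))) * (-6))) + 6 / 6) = 490527 / 1156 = 424.33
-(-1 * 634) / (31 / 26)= 16484 / 31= 531.74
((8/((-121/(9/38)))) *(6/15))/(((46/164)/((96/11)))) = -0.19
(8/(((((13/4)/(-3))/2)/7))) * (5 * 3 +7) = -29568/13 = -2274.46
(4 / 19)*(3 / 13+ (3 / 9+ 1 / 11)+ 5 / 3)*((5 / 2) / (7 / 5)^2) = 83000 / 133133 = 0.62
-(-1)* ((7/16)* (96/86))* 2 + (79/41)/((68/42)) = 129885/59942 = 2.17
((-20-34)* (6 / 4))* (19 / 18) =-171 / 2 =-85.50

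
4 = 4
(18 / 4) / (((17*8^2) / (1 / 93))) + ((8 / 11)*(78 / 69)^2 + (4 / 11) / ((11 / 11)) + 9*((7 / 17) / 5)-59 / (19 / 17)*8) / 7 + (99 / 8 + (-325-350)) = -17148851318581 / 23730008960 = -722.67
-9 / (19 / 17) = -153 / 19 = -8.05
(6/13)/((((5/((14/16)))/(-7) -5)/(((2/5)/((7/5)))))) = -28/1235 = -0.02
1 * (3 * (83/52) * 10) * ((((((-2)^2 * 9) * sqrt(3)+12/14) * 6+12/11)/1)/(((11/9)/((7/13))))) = 2689200/20449+8470980 * sqrt(3)/1859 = 8024.01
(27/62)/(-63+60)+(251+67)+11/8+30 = 86609/248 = 349.23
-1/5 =-0.20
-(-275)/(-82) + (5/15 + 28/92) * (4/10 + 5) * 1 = 847/9430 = 0.09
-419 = -419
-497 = -497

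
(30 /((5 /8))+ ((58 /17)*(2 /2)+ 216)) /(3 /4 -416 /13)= -18184 /2125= -8.56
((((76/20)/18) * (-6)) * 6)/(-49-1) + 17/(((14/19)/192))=3876133/875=4429.87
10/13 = 0.77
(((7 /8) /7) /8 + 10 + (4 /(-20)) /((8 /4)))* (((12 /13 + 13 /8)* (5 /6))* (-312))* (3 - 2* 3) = 2522535 /128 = 19707.30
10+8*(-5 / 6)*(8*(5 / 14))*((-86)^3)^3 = 102930966924665446610 / 21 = 4901474615460259362.38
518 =518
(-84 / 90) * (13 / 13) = -14 / 15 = -0.93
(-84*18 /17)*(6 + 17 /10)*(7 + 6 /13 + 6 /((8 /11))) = -11889801 /1105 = -10760.00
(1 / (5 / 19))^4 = 130321 / 625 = 208.51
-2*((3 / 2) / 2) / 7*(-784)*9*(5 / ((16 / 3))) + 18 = 2871 / 2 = 1435.50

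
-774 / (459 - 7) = -387 / 226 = -1.71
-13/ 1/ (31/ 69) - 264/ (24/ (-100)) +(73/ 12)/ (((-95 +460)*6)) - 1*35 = 11562511/ 11160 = 1036.07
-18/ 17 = -1.06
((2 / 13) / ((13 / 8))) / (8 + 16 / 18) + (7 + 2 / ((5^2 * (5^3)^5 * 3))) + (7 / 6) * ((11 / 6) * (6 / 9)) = 58740386962896709 / 6962585449218750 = 8.44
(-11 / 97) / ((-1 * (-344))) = -0.00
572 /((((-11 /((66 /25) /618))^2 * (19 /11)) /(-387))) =-0.02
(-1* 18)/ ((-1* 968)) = 9/ 484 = 0.02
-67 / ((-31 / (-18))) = -1206 / 31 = -38.90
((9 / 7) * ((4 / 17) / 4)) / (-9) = -1 / 119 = -0.01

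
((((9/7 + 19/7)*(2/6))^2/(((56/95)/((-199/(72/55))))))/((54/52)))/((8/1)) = -13517075/244944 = -55.18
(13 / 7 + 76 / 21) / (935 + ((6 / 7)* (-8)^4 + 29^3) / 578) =66470 / 11934927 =0.01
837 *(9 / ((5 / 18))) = 135594 / 5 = 27118.80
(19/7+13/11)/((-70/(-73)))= 2190/539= 4.06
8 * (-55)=-440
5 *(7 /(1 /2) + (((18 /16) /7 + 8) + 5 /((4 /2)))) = 6905 /56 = 123.30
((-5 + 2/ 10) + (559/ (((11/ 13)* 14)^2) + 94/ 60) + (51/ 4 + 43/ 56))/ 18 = 10151363/ 12806640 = 0.79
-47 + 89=42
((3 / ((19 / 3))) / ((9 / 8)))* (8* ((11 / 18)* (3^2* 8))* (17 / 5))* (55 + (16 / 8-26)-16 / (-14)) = 2154240 / 133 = 16197.29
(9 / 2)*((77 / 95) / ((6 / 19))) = 231 / 20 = 11.55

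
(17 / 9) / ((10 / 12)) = 34 / 15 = 2.27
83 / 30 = 2.77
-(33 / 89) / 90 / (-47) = 11 / 125490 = 0.00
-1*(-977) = 977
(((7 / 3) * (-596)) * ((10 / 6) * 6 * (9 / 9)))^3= -72616096448000 / 27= -2689485053629.63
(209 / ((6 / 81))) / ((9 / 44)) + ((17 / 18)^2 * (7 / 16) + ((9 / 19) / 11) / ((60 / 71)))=74728350403 / 5417280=13794.44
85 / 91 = 0.93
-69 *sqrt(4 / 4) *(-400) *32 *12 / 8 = 1324800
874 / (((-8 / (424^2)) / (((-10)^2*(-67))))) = 131591537600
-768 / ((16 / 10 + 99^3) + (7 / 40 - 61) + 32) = -10240 / 12936957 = -0.00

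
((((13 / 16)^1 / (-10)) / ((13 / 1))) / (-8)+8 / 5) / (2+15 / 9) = 6147 / 14080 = 0.44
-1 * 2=-2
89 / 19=4.68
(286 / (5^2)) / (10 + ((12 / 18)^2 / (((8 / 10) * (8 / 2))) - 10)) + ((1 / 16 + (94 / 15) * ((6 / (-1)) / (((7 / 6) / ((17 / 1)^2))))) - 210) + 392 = -126694773 / 14000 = -9049.63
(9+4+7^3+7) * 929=337227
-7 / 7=-1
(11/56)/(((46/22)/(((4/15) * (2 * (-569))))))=-68849/2415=-28.51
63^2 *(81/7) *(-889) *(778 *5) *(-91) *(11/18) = 8832446437815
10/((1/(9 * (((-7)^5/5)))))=-302526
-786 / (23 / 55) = -43230 / 23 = -1879.57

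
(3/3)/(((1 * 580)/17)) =17/580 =0.03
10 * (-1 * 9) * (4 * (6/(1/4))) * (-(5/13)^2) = 216000/169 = 1278.11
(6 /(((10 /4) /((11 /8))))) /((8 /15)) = 99 /16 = 6.19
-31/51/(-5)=31/255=0.12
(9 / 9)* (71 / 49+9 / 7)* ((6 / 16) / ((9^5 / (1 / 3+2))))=67 / 1653372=0.00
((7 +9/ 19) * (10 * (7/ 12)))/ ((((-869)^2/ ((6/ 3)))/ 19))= 4970/ 2265483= 0.00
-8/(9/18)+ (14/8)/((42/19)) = -365/24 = -15.21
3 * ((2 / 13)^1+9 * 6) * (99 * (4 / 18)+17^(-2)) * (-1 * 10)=-134302080 / 3757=-35747.16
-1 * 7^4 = -2401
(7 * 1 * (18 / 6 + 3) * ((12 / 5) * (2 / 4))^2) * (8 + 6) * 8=6773.76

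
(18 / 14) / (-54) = -0.02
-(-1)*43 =43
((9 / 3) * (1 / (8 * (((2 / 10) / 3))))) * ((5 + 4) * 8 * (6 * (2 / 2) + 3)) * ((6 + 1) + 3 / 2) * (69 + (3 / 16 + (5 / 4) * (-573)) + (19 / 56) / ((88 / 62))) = -98758143945 / 4928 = -20040207.78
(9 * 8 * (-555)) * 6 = -239760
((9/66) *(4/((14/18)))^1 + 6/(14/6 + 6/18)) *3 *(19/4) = 51813/1232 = 42.06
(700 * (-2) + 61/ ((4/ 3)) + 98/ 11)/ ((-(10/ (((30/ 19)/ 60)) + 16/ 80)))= 295975/ 83644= 3.54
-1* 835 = -835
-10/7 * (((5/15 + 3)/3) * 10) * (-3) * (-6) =-2000/7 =-285.71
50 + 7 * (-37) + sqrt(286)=-209 + sqrt(286)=-192.09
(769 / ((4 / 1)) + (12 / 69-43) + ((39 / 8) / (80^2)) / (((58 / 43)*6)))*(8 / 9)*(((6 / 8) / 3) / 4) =6803852819 / 819609600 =8.30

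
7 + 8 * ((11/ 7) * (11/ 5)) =1213/ 35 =34.66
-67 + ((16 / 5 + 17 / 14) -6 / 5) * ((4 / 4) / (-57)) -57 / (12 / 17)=-78633 / 532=-147.81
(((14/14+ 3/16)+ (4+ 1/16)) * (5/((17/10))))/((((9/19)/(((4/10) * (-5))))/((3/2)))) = -3325/34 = -97.79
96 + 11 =107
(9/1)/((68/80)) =180/17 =10.59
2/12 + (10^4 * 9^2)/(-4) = -202499.83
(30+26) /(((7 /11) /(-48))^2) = 2230272 /7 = 318610.29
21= 21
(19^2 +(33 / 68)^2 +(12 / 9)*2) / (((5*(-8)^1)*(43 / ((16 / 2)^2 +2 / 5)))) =-812736211 / 59649600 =-13.63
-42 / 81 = -14 / 27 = -0.52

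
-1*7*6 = -42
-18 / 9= -2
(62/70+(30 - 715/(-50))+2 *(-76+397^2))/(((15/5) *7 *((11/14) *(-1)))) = -2005253/105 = -19097.65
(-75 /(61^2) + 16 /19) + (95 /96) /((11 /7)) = 108380051 /74658144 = 1.45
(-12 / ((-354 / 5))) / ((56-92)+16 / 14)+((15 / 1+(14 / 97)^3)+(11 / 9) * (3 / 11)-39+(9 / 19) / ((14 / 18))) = -60443531041757 / 2621198681346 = -23.06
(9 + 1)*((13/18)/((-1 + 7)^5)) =65/69984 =0.00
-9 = -9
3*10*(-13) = -390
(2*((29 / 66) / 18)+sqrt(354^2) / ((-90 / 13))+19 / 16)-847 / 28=-1904293 / 23760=-80.15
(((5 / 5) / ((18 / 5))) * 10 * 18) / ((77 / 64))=3200 / 77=41.56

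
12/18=2/3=0.67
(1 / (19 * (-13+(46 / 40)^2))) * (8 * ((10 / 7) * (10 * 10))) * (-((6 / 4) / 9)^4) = 200000 / 50320683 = 0.00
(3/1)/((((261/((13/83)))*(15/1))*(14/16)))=104/758205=0.00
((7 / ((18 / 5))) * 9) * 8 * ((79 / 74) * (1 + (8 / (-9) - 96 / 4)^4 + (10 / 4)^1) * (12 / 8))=13922626285435 / 161838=86028165.73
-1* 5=-5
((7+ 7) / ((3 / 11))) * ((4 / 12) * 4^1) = 616 / 9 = 68.44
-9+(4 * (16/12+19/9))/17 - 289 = -45470/153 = -297.19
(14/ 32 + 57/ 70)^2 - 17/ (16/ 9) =-8.00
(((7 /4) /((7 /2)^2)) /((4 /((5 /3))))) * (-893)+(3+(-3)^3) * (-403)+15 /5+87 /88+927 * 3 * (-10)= -33609883 /1848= -18187.17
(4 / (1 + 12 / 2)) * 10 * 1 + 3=8.71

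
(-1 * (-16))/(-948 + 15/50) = -160/9477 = -0.02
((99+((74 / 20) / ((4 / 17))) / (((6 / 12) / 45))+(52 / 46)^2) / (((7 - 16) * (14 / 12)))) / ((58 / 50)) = -124.43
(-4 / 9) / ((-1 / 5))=20 / 9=2.22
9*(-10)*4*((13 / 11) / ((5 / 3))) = -2808 / 11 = -255.27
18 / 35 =0.51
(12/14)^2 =36/49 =0.73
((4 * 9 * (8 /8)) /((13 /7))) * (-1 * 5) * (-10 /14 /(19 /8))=7200 /247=29.15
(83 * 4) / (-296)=-1.12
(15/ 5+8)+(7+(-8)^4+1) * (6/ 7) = 3528.71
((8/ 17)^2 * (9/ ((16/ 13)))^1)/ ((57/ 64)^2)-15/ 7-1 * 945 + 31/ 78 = -53813766035/ 56963634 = -944.70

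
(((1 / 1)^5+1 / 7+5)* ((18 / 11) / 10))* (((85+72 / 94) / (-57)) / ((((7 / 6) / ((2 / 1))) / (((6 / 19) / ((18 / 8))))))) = -16639968 / 45726065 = -0.36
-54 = -54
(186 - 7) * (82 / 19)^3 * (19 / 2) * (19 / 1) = 2597233.47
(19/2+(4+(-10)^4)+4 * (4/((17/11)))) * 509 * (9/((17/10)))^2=143001187.86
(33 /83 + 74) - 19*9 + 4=-7686 /83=-92.60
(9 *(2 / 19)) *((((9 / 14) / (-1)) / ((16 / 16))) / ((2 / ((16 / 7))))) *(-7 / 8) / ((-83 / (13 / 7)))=-1053 / 77273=-0.01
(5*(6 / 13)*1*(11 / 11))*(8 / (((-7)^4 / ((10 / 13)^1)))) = 2400 / 405769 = 0.01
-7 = -7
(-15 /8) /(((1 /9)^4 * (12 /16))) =-32805 /2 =-16402.50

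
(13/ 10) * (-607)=-7891/ 10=-789.10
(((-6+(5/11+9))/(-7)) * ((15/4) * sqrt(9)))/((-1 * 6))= 285/308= 0.93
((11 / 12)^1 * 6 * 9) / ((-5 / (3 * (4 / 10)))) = -297 / 25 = -11.88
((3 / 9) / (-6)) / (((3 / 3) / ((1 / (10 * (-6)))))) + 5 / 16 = 677 / 2160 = 0.31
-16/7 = -2.29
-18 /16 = -9 /8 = -1.12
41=41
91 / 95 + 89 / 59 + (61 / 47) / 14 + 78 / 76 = 6611621 / 1844045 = 3.59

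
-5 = -5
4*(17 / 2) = 34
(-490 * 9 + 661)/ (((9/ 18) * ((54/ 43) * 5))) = -161207/ 135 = -1194.13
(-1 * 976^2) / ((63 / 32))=-30482432 / 63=-483848.13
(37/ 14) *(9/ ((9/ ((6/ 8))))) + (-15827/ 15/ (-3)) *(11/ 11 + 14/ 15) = 25777973/ 37800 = 681.96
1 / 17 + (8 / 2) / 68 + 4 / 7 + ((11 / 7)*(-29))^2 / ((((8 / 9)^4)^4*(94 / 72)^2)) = 259676569395554762363233 / 32371328763771748352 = 8021.81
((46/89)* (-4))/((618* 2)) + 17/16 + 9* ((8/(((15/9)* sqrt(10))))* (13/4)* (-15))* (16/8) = 466781/440016 - 2106* sqrt(10)/5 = -1330.89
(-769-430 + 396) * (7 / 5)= -5621 / 5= -1124.20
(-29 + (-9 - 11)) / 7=-7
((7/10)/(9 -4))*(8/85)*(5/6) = 14/1275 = 0.01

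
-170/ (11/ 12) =-2040/ 11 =-185.45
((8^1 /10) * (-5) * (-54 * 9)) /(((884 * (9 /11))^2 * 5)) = 363 /488410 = 0.00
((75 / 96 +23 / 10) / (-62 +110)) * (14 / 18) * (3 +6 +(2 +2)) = 44863 / 69120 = 0.65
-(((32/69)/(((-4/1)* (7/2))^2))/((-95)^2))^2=-64/931075207925625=-0.00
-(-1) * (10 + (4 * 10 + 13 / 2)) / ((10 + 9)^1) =113 / 38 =2.97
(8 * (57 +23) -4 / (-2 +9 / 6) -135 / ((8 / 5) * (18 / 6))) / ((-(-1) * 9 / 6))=1653 / 4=413.25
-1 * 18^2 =-324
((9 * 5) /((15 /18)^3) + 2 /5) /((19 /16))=31264 /475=65.82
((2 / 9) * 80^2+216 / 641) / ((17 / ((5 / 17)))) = 41033720 / 1667241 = 24.61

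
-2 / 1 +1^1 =-1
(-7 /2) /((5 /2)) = -7 /5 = -1.40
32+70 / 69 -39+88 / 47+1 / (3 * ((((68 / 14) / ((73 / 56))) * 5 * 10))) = -60443829 / 14701600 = -4.11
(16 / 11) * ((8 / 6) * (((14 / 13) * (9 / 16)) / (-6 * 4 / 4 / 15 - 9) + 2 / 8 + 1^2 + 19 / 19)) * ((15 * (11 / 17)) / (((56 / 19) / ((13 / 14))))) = 12.96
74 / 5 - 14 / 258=9511 / 645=14.75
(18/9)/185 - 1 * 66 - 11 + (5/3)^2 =-123562/1665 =-74.21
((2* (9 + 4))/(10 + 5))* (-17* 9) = -265.20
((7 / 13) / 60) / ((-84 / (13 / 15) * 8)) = -1 / 86400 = -0.00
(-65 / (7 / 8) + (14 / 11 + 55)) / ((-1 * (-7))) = -1387 / 539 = -2.57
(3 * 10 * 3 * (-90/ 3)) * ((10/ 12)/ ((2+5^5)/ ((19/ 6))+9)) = -14250/ 6311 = -2.26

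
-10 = -10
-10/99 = -0.10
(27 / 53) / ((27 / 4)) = 4 / 53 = 0.08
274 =274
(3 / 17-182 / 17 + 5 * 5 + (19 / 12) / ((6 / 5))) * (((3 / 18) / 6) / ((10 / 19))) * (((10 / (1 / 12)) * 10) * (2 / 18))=1836065 / 16524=111.12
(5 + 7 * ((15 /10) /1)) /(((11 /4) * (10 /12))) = 372 /55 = 6.76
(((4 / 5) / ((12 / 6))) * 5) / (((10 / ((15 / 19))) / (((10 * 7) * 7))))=1470 / 19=77.37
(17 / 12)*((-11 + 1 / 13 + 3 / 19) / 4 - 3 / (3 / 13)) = -263551 / 11856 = -22.23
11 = 11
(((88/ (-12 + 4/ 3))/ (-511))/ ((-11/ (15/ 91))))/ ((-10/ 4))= 9/ 93002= 0.00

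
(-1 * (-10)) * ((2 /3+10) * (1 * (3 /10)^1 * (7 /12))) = 56 /3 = 18.67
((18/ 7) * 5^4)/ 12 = 1875/ 14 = 133.93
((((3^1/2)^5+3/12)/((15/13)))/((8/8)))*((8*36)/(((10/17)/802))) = 66731613/25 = 2669264.52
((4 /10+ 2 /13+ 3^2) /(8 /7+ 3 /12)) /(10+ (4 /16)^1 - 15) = -23184 /16055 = -1.44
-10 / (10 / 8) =-8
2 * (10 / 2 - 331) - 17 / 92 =-60001 / 92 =-652.18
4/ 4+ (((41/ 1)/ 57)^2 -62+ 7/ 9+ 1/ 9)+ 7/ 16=-1025059/ 17328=-59.16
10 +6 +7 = 23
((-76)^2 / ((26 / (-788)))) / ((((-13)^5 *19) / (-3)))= -359328 / 4826809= -0.07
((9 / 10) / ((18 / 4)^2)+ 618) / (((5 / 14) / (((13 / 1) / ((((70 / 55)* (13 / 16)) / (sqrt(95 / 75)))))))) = 4894912* sqrt(285) / 3375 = 24484.63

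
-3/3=-1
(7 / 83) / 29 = 7 / 2407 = 0.00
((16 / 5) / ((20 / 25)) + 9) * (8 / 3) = 104 / 3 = 34.67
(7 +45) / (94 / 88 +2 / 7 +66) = 16016 / 20745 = 0.77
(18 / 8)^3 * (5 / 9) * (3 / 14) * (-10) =-6075 / 448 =-13.56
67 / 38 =1.76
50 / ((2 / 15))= 375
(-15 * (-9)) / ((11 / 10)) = 1350 / 11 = 122.73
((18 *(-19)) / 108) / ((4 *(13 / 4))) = -19 / 78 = -0.24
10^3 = 1000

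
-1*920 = -920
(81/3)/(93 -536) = -27/443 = -0.06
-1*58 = -58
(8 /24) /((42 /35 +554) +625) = 5 /17703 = 0.00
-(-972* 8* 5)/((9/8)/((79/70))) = 273024/7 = 39003.43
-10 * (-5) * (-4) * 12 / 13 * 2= -4800 / 13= -369.23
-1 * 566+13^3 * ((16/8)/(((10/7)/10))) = 30192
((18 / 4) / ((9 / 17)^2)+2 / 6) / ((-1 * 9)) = -295 / 162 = -1.82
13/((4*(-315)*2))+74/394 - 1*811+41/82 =-402273941/496440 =-810.32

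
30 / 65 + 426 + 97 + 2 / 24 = 81673 / 156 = 523.54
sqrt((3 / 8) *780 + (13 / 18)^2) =sqrt(94939) / 18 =17.12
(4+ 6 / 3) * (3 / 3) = 6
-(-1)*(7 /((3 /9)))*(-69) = -1449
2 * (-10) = -20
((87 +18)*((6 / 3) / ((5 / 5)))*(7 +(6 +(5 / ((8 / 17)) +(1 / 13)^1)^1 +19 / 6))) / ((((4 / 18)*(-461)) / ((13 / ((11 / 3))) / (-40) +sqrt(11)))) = -177.79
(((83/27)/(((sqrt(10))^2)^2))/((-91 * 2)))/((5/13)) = -83/189000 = -0.00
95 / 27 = 3.52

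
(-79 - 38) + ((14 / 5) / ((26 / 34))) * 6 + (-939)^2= 57305688 / 65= 881625.97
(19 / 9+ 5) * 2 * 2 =256 / 9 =28.44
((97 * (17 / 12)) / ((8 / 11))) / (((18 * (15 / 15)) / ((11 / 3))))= 199529 / 5184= 38.49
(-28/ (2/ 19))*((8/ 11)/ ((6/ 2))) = -2128/ 33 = -64.48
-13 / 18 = -0.72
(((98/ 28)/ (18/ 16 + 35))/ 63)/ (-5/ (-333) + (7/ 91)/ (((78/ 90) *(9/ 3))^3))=2113514/ 26650135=0.08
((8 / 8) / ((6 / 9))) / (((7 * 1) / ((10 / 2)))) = 15 / 14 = 1.07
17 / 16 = 1.06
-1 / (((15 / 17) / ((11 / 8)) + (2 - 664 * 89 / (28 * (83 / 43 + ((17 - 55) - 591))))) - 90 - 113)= 17647938 / 3476511791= 0.01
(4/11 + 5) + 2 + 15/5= 114/11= 10.36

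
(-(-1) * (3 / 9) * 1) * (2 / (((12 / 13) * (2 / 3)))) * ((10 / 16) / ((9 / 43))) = 2795 / 864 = 3.23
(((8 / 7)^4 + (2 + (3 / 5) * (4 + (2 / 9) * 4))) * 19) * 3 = 4543166 / 12005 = 378.44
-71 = -71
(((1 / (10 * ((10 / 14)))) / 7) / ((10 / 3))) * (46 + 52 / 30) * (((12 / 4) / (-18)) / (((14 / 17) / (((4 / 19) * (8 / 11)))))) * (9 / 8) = -9129 / 914375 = -0.01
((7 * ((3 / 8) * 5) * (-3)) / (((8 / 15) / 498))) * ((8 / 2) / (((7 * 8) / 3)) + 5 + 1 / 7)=-12605625 / 64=-196962.89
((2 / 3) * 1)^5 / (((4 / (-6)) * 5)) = -0.04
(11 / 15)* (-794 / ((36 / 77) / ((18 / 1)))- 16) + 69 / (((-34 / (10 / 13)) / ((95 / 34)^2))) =-5733184829 / 255476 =-22441.19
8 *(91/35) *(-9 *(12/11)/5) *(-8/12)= 7488/275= 27.23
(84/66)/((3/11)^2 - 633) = -77/38292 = -0.00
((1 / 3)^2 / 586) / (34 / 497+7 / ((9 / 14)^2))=4473 / 401197868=0.00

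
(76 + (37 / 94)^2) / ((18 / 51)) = 11439385 / 53016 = 215.77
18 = 18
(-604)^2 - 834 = 363982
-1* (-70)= 70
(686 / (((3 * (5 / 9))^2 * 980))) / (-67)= -63 / 16750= -0.00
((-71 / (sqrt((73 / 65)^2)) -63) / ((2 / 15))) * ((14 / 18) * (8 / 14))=-92140 / 219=-420.73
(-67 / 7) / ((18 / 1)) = -67 / 126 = -0.53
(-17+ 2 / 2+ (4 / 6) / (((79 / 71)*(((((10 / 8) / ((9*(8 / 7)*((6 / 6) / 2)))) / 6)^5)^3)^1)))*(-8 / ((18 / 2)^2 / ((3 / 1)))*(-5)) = 42263281436951080885042068174748577671866543488 / 61807548222097283935546875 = 683788350333579735102.67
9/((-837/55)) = -55/93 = -0.59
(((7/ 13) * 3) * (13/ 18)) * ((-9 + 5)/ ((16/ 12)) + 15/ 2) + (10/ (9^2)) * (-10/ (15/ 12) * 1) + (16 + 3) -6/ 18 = 7429/ 324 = 22.93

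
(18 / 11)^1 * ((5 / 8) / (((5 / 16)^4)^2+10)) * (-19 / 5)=-183609851904 / 472450699435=-0.39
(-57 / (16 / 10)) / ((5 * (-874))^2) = -3 / 1608160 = -0.00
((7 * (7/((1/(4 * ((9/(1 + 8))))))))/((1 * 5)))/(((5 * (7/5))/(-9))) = -252/5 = -50.40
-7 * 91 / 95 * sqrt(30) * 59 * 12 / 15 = -150332 * sqrt(30) / 475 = -1733.48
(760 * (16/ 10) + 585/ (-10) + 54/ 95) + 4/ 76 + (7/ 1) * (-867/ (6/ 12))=-2086177/ 190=-10979.88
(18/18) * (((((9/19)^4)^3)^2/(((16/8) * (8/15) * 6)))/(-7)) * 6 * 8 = -1196496646153087647950415/68582681033451855448028133890894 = -0.00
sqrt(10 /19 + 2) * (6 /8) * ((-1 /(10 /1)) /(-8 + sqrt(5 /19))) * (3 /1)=9 * sqrt(15) /12110 + 36 * sqrt(57) /6055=0.05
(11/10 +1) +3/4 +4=137/20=6.85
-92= -92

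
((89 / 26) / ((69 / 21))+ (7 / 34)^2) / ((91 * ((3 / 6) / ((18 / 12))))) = 160605 / 4493372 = 0.04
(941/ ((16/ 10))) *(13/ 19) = 61165/ 152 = 402.40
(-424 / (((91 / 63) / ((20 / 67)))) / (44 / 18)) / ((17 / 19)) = -6525360 / 162877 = -40.06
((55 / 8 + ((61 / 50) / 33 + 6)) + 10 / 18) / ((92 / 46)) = 266657 / 39600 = 6.73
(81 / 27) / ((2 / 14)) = 21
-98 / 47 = -2.09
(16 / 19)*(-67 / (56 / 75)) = -10050 / 133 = -75.56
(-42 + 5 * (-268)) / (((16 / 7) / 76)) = -91903 / 2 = -45951.50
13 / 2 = 6.50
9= 9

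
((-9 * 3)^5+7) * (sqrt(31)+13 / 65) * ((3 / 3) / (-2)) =1434890+7174450 * sqrt(31) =41380537.03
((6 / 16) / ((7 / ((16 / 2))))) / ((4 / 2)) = 3 / 14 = 0.21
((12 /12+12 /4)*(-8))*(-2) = 64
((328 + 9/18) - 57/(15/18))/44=2601/440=5.91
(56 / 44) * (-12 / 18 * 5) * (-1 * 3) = 140 / 11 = 12.73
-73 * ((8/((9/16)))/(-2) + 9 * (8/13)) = 13432/117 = 114.80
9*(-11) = -99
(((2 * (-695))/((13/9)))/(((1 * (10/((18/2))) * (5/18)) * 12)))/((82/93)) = -3141261/10660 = -294.68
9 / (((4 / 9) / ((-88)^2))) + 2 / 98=7683985 / 49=156816.02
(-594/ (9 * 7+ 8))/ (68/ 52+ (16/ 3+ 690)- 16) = -23166/ 1884695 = -0.01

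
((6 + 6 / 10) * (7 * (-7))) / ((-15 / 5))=107.80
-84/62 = -42/31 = -1.35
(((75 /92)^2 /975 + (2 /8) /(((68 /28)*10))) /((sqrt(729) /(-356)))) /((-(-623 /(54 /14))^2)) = 2771631 /499643346020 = 0.00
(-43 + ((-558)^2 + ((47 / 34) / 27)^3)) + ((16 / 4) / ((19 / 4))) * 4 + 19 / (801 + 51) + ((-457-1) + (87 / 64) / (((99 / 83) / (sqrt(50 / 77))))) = 12035 * sqrt(154) / 162624 + 324424589924082565 / 1043614232568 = 310867.31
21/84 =1/4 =0.25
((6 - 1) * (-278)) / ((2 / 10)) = -6950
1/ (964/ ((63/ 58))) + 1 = 1.00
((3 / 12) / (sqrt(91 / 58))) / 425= sqrt(5278) / 154700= 0.00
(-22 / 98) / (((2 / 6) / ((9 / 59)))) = -297 / 2891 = -0.10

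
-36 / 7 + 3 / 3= -29 / 7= -4.14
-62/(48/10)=-155/12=-12.92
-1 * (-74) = 74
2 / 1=2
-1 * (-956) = 956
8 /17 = 0.47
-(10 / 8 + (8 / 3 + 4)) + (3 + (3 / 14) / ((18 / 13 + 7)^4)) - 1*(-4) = -10868664299 / 11857285524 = -0.92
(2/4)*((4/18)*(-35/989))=-35/8901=-0.00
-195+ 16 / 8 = -193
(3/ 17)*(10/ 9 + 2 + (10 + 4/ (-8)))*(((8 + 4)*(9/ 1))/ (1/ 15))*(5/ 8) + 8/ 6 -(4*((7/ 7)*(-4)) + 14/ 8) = 231427/ 102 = 2268.89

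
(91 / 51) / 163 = 91 / 8313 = 0.01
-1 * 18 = -18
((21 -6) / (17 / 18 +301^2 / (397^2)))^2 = 97.48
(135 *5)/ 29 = 23.28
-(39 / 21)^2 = -169 / 49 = -3.45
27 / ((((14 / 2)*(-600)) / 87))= -783 / 1400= -0.56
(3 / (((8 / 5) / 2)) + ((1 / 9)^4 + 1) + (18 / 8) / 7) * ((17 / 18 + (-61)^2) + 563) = 35930159005 / 1653372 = 21731.44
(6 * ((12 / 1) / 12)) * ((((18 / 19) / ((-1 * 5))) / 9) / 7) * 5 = -12 / 133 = -0.09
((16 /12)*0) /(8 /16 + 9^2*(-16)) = 0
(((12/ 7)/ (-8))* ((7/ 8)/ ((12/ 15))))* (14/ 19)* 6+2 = 0.96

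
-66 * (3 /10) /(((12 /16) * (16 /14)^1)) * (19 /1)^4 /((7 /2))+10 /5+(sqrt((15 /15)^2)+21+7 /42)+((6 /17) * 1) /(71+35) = -860094.43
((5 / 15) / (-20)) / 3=-1 / 180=-0.01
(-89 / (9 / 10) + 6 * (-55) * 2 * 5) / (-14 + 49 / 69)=100510 / 393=255.75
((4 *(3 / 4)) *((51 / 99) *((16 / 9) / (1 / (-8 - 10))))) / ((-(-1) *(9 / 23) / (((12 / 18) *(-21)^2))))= -1226176 / 33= -37156.85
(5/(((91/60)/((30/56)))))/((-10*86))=-225/109564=-0.00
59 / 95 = 0.62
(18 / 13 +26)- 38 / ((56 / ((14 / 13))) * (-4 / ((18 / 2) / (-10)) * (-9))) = 27.40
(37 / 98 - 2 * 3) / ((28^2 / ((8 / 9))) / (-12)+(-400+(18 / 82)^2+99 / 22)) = 926231 / 77254184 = 0.01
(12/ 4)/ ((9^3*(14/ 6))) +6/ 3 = 1135/ 567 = 2.00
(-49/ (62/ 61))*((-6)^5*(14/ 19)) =162697248/ 589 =276226.23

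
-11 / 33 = -1 / 3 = -0.33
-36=-36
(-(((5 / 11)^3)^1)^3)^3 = -0.00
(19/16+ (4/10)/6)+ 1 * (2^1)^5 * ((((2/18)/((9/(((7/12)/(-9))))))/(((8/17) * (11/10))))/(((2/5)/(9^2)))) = -208201/23760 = -8.76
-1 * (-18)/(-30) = -0.60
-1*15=-15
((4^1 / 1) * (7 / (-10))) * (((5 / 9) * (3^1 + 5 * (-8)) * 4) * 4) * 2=1841.78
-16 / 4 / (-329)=0.01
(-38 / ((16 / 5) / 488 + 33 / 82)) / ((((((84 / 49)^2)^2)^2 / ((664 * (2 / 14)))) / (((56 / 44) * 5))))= -568420475841925 / 755954850816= -751.92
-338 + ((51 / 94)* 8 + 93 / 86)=-1344281 / 4042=-332.58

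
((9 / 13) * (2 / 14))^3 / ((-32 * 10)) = -729 / 241142720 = -0.00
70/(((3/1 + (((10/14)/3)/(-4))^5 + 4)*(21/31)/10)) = 4321523404800/29274832843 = 147.62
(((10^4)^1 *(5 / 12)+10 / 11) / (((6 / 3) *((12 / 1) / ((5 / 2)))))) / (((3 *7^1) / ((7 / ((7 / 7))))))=343825 / 2376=144.71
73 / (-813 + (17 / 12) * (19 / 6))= -5256 / 58213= -0.09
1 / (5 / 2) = 2 / 5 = 0.40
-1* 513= -513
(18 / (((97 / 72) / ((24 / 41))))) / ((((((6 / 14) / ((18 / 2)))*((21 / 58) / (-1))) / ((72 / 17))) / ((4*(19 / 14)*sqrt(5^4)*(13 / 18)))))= -188307.94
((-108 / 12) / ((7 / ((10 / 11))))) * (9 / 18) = -0.58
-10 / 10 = -1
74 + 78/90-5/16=17893/240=74.55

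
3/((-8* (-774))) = 1/2064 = 0.00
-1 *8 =-8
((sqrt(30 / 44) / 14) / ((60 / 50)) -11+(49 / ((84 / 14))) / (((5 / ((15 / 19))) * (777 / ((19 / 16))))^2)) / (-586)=23130623 / 1232231424 -5 * sqrt(330) / 1082928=0.02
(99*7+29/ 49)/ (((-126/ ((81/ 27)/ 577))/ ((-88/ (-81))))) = -1495384/ 48092373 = -0.03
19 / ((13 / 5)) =95 / 13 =7.31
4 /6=2 /3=0.67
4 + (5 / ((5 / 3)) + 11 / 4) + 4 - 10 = 15 / 4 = 3.75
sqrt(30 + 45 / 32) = sqrt(2010) / 8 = 5.60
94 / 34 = 47 / 17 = 2.76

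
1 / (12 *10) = 1 / 120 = 0.01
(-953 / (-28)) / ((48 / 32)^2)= 953 / 63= 15.13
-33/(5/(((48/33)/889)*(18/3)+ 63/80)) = -5.26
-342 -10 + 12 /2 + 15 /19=-6559 /19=-345.21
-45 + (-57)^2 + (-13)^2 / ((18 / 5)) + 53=59471 / 18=3303.94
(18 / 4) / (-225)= -1 / 50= -0.02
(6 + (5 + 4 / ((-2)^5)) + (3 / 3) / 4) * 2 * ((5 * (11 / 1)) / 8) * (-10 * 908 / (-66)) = 505075 / 24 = 21044.79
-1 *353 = -353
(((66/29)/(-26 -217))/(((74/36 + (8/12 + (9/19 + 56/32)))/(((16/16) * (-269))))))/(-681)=-449768/601297803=-0.00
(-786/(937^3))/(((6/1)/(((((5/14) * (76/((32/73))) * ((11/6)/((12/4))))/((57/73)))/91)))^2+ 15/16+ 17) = -0.00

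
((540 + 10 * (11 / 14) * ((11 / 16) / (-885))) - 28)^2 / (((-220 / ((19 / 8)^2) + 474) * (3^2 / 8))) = 37189415025698329 / 69427063040832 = 535.66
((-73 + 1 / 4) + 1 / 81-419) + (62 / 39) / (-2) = -492.53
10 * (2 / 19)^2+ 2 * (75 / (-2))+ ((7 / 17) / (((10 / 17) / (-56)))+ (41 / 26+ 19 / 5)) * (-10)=1235862 / 4693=263.34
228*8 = 1824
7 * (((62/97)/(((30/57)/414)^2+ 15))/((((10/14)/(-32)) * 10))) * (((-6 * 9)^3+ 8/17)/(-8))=-1572441793483302/59783299475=-26302.36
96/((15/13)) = 83.20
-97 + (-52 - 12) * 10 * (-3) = 1823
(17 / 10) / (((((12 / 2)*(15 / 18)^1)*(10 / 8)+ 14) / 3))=34 / 135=0.25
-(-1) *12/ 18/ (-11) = -2/ 33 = -0.06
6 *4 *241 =5784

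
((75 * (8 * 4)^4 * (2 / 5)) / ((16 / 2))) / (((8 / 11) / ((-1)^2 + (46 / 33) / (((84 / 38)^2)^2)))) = 1112890716160 / 194481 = 5722362.16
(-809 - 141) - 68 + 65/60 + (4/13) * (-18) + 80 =-147023/156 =-942.46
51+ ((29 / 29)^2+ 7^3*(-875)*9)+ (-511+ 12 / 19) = -51330084 / 19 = -2701583.37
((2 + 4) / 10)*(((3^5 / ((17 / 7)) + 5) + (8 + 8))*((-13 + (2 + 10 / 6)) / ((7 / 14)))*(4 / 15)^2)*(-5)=614656 / 1275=482.08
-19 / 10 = -1.90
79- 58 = 21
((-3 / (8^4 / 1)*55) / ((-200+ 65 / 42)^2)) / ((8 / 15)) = -43659 / 22764658688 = -0.00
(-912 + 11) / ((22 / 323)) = -291023 / 22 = -13228.32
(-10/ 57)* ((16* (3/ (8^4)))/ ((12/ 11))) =-55/ 29184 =-0.00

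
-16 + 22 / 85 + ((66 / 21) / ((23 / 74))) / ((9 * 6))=-5747096 / 369495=-15.55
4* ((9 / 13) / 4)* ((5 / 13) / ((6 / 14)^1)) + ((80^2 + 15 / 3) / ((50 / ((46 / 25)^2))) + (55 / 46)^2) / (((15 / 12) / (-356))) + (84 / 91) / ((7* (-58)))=-35140686106529231 / 283568796875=-123922.97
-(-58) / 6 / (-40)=-29 / 120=-0.24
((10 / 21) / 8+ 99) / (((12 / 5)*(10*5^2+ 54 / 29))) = 1206545 / 7362432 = 0.16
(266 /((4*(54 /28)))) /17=931 /459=2.03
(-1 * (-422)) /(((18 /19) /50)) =200450 /9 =22272.22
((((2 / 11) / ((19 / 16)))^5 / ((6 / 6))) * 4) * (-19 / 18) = -67108864 / 188894946339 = -0.00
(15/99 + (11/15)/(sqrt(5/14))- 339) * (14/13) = -156548/429 + 154 * sqrt(70)/975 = -363.59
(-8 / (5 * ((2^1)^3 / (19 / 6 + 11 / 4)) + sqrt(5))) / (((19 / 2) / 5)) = -545280 / 779741 + 80656 * sqrt(5) / 779741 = -0.47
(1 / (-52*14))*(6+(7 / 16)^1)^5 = -11592740743 / 763363328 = -15.19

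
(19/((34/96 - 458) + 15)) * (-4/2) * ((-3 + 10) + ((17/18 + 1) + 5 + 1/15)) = 383344/318705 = 1.20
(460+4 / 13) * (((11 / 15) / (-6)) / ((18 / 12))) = -65824 / 1755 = -37.51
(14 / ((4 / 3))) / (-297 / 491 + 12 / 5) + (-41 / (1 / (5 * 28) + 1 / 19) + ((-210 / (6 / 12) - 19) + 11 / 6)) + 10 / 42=-1826277431 / 1634997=-1116.99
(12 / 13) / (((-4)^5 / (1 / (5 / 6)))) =-9 / 8320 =-0.00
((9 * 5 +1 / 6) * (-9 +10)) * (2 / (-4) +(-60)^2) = 162577.42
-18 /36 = -1 /2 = -0.50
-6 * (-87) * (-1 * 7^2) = -25578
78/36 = 13/6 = 2.17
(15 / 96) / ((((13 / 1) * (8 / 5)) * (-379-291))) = -5 / 445952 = -0.00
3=3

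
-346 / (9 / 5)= -1730 / 9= -192.22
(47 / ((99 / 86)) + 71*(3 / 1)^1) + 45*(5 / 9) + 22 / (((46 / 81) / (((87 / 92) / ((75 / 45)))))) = 315072869 / 1047420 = 300.81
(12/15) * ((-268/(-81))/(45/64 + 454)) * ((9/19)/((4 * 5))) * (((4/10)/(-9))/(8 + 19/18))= -68608/101391521625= -0.00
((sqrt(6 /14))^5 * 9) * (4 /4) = 1.08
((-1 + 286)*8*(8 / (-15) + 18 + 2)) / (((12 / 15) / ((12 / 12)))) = 55480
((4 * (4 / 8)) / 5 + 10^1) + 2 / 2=57 / 5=11.40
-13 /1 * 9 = -117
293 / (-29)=-293 / 29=-10.10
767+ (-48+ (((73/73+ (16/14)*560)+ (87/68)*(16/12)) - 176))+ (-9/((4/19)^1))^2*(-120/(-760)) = 401001/272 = 1474.27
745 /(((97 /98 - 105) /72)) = -5256720 /10193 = -515.72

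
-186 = -186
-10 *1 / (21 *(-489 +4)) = 2 / 2037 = 0.00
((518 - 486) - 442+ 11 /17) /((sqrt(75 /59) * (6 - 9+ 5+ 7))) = -6959 * sqrt(177) /2295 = -40.34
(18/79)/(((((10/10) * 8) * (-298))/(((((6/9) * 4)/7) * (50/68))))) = -75/2801498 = -0.00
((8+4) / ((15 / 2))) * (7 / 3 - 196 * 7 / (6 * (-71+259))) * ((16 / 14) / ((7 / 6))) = 576 / 329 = 1.75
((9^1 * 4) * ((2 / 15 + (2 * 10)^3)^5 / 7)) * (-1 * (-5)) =99541094676484608038400128 / 118125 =842675933769181866991.75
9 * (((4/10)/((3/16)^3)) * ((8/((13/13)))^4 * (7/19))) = 234881024/285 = 824143.94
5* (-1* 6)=-30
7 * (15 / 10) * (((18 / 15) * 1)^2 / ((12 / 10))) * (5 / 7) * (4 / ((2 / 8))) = 144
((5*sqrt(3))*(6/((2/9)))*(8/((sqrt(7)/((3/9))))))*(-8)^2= 23040*sqrt(21)/7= 15083.22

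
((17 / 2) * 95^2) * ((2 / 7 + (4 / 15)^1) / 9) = 889865 / 189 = 4708.28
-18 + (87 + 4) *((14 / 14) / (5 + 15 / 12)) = -86 / 25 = -3.44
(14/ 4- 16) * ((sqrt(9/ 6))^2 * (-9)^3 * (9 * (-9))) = -4428675/ 4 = -1107168.75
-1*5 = -5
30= 30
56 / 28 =2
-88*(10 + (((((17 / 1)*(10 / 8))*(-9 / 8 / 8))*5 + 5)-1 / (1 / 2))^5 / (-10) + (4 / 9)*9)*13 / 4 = -38200017275362184671 / 5497558138880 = -6948542.66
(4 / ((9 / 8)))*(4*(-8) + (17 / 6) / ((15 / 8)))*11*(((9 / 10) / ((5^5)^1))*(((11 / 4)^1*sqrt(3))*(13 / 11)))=-784784*sqrt(3) / 703125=-1.93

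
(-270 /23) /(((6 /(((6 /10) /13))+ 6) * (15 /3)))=-27 /1564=-0.02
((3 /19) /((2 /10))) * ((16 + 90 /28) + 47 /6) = 2840 /133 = 21.35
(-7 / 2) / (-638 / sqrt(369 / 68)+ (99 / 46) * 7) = 3742767 / 5308321381+ 2577288 * sqrt(697) / 5308321381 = 0.01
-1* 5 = -5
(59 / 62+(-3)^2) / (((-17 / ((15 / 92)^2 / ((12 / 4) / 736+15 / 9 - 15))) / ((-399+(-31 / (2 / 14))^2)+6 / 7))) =136119023100 / 2497132057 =54.51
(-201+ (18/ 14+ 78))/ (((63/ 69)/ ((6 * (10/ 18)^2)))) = -326600/ 1323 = -246.86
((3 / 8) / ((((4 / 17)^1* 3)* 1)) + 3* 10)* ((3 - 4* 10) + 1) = -8793 / 8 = -1099.12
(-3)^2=9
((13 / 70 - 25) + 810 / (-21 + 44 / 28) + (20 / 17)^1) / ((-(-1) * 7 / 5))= -155483 / 3332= -46.66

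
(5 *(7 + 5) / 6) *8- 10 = 70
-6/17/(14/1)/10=-0.00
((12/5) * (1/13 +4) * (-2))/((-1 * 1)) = 1272/65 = 19.57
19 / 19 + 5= 6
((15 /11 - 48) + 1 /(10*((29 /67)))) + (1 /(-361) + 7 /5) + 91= 52963813 /1151590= 45.99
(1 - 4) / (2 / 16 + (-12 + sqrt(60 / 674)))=0.26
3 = 3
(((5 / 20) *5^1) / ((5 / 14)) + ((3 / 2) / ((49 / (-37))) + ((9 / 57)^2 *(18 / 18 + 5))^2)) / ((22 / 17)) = 1.85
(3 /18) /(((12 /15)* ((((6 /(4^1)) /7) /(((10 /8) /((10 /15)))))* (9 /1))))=175 /864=0.20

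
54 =54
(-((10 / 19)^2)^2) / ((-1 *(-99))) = -10000 / 12901779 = -0.00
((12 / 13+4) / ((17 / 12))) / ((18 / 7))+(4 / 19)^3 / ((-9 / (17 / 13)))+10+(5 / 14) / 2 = 4403844923 / 381991428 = 11.53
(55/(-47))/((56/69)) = -3795/2632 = -1.44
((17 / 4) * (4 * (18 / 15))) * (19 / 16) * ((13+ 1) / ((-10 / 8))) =-6783 / 25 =-271.32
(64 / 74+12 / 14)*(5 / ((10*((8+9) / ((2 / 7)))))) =446 / 30821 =0.01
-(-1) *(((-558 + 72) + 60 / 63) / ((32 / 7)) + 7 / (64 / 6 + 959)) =-14814529 / 139632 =-106.10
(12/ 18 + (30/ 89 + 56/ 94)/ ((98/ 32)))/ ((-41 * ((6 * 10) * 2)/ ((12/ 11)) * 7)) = -59723/ 1941242457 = -0.00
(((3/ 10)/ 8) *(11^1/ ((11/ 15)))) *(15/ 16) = 135/ 256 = 0.53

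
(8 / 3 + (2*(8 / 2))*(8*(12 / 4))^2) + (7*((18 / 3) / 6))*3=13895 / 3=4631.67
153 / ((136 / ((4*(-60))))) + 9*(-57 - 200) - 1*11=-2594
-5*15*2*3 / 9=-50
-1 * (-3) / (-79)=-3 / 79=-0.04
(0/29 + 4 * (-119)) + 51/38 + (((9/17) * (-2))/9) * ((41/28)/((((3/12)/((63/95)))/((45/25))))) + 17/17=-474.48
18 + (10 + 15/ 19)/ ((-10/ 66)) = -1011/ 19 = -53.21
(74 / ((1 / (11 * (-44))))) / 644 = -8954 / 161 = -55.61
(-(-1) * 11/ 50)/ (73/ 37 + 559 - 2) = 407/ 1034100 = 0.00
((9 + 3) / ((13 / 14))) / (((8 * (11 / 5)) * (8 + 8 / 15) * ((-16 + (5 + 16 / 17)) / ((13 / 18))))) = -2975 / 481536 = -0.01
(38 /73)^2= 1444 /5329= 0.27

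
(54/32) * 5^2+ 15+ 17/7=6677/112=59.62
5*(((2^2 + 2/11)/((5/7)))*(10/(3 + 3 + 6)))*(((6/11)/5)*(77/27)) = 2254/297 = 7.59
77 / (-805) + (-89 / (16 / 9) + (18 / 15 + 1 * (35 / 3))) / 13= -42437 / 14352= -2.96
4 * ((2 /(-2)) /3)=-4 /3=-1.33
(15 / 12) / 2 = 5 / 8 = 0.62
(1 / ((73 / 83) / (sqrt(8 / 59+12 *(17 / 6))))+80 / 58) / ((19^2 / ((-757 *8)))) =-502648 *sqrt(118826) / 1554827 -242240 / 10469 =-134.58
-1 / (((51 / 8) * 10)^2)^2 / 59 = -256 / 249466786875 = -0.00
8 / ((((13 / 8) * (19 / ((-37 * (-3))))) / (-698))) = -20075.27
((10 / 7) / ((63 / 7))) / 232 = 5 / 7308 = 0.00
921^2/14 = 848241/14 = 60588.64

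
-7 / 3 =-2.33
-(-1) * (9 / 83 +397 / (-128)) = -2.99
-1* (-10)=10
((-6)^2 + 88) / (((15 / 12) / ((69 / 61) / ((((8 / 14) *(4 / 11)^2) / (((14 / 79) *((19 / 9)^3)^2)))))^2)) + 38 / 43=54864573024994319590601024197 / 10027666697837471778240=5471319.97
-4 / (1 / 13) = -52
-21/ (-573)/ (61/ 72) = 504/ 11651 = 0.04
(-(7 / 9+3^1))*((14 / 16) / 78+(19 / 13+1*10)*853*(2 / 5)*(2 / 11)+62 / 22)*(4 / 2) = -416495393 / 77220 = -5393.62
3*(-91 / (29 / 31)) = -8463 / 29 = -291.83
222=222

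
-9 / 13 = -0.69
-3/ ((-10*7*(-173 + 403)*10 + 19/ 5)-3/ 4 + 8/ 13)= 780/ 41859047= 0.00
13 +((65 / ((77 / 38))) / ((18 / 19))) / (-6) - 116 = -451739 / 4158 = -108.64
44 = 44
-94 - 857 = -951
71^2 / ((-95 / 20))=-20164 / 19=-1061.26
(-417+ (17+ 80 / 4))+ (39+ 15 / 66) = -7497 / 22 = -340.77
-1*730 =-730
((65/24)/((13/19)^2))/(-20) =-0.29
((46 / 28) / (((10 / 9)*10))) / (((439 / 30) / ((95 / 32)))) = 11799 / 393344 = 0.03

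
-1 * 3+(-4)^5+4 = -1023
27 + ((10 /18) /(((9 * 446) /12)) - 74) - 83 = -130.00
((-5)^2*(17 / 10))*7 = 595 / 2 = 297.50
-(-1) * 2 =2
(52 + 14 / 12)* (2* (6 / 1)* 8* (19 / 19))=5104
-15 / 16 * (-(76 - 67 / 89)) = 100455 / 1424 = 70.54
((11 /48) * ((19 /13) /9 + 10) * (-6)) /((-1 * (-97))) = -13079 /90792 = -0.14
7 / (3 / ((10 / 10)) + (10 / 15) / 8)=2.27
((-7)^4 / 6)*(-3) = -2401 / 2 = -1200.50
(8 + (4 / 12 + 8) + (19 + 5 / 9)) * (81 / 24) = 969 / 8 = 121.12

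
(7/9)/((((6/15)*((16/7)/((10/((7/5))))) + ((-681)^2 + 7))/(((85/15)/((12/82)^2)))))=25004875/56347827552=0.00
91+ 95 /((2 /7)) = 847 /2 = 423.50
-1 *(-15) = 15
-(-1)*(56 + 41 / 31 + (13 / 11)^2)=220256 / 3751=58.72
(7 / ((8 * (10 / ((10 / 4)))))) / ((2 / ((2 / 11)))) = 7 / 352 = 0.02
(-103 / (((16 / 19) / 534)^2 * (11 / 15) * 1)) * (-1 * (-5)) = -198805416525 / 704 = -282394057.56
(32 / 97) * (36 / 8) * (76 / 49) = 10944 / 4753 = 2.30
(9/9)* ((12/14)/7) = 6/49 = 0.12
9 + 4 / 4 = 10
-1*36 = -36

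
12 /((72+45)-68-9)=3 /10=0.30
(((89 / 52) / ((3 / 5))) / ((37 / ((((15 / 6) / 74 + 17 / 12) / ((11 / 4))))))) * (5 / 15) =71645 / 5285709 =0.01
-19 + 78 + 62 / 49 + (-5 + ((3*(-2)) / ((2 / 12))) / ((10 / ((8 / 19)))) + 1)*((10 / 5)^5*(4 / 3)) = -2444923 / 13965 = -175.08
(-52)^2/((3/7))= 18928/3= 6309.33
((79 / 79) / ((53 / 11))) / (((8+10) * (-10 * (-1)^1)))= 11 / 9540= 0.00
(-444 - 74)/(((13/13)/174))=-90132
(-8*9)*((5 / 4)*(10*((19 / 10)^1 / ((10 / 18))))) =-3078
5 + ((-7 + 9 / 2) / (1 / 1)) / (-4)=45 / 8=5.62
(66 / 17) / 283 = 66 / 4811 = 0.01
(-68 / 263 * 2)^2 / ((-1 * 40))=-2312 / 345845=-0.01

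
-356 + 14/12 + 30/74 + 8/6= -26129/74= -353.09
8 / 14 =4 / 7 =0.57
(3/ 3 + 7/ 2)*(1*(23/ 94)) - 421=-78941/ 188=-419.90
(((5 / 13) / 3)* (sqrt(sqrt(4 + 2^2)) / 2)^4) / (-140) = -1 / 2184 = -0.00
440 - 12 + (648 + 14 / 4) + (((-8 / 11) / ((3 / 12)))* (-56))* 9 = 56005 / 22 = 2545.68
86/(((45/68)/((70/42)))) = 5848/27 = 216.59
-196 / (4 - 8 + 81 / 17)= -3332 / 13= -256.31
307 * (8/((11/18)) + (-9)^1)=13815/11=1255.91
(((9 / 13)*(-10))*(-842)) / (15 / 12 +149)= 303120 / 7813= 38.80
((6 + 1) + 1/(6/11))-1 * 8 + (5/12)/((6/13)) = 1.74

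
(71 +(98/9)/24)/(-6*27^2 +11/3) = -7717/471996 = -0.02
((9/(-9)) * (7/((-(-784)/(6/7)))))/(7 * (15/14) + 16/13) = -39/44492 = -0.00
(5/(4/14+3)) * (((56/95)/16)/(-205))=-49/179170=-0.00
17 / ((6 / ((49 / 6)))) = 23.14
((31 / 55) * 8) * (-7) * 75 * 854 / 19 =-106402.68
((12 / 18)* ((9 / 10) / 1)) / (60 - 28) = 3 / 160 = 0.02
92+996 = 1088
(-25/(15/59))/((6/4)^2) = -1180/27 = -43.70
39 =39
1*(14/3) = 14/3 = 4.67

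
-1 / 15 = -0.07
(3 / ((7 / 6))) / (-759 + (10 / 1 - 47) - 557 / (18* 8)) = -2592 / 806267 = -0.00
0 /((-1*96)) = 0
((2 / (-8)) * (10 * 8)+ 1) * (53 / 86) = -1007 / 86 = -11.71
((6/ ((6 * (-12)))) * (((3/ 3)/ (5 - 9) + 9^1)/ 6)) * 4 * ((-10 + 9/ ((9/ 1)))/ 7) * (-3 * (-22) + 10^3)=2665/ 4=666.25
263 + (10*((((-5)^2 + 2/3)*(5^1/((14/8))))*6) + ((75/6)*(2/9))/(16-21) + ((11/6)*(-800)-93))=27925/9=3102.78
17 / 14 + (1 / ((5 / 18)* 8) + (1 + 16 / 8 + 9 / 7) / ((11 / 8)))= 7363 / 1540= 4.78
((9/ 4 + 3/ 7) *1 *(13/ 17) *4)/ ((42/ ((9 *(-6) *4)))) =-35100/ 833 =-42.14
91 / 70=13 / 10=1.30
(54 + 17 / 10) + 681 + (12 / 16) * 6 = 3706 / 5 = 741.20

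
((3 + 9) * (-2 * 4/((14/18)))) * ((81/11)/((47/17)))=-1189728/3619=-328.74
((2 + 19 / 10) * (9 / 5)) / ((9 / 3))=117 / 50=2.34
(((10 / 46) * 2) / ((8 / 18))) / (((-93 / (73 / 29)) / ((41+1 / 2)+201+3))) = -6.50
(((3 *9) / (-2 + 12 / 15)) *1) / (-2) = 45 / 4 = 11.25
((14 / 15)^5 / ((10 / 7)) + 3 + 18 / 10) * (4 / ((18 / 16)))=643436288 / 34171875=18.83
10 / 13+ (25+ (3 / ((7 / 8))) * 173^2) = 9340193 / 91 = 102639.48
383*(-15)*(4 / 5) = -4596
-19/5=-3.80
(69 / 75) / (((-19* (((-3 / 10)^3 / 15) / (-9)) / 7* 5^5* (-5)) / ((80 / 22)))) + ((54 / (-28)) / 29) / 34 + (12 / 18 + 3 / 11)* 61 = 62420082623 / 1081888500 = 57.70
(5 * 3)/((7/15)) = 225/7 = 32.14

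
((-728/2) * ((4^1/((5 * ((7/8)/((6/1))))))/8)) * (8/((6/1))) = -1664/5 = -332.80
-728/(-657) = 1.11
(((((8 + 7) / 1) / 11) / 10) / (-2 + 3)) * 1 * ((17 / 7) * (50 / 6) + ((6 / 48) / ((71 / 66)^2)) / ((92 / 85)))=396150065 / 142841776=2.77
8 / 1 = 8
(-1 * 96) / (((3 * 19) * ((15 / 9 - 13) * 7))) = 48 / 2261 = 0.02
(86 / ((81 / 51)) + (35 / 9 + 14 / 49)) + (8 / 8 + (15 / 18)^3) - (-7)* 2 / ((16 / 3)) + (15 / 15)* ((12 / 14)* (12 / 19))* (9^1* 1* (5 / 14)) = 3230935 / 50274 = 64.27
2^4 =16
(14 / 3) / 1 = 4.67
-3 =-3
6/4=3/2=1.50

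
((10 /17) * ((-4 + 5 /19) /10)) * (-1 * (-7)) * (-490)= 243530 /323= 753.96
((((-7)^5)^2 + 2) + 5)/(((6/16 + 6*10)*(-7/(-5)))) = 1614144320/483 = 3341913.71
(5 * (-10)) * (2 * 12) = -1200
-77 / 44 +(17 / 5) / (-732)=-3211 / 1830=-1.75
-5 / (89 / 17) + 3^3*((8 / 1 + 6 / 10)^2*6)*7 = 186610049 / 2225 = 83869.68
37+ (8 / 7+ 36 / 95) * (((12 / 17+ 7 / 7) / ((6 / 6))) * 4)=535677 / 11305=47.38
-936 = -936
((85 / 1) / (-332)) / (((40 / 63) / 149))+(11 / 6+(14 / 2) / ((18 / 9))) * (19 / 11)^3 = -345718883 / 10605408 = -32.60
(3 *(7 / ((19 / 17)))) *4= 1428 / 19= 75.16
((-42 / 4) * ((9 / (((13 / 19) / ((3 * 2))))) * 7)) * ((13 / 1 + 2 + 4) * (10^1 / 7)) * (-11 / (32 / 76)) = 213897915 / 52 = 4113421.44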